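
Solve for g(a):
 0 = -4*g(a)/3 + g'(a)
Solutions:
 g(a) = C1*exp(4*a/3)


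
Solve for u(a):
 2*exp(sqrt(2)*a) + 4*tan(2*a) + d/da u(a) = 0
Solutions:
 u(a) = C1 - sqrt(2)*exp(sqrt(2)*a) + 2*log(cos(2*a))


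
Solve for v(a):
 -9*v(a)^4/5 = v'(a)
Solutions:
 v(a) = 5^(1/3)*(1/(C1 + 27*a))^(1/3)
 v(a) = 5^(1/3)*(-3^(2/3) - 3*3^(1/6)*I)*(1/(C1 + 9*a))^(1/3)/6
 v(a) = 5^(1/3)*(-3^(2/3) + 3*3^(1/6)*I)*(1/(C1 + 9*a))^(1/3)/6


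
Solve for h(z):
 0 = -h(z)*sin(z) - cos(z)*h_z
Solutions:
 h(z) = C1*cos(z)


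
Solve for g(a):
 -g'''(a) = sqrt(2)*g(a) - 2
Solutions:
 g(a) = C3*exp(-2^(1/6)*a) + (C1*sin(2^(1/6)*sqrt(3)*a/2) + C2*cos(2^(1/6)*sqrt(3)*a/2))*exp(2^(1/6)*a/2) + sqrt(2)


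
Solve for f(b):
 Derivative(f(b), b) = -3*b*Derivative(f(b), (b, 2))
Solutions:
 f(b) = C1 + C2*b^(2/3)


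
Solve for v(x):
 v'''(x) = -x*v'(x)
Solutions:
 v(x) = C1 + Integral(C2*airyai(-x) + C3*airybi(-x), x)


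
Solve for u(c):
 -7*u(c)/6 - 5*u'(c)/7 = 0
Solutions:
 u(c) = C1*exp(-49*c/30)


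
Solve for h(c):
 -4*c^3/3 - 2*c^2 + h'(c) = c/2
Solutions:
 h(c) = C1 + c^4/3 + 2*c^3/3 + c^2/4


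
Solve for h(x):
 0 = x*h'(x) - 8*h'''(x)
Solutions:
 h(x) = C1 + Integral(C2*airyai(x/2) + C3*airybi(x/2), x)


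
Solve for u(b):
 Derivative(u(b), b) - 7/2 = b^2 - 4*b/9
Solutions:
 u(b) = C1 + b^3/3 - 2*b^2/9 + 7*b/2


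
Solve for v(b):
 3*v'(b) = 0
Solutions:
 v(b) = C1


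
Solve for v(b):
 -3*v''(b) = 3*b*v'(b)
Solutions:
 v(b) = C1 + C2*erf(sqrt(2)*b/2)


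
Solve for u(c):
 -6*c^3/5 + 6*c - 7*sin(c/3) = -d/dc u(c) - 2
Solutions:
 u(c) = C1 + 3*c^4/10 - 3*c^2 - 2*c - 21*cos(c/3)


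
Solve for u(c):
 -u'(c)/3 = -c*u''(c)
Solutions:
 u(c) = C1 + C2*c^(4/3)


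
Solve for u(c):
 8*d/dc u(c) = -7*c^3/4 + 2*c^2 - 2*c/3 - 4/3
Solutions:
 u(c) = C1 - 7*c^4/128 + c^3/12 - c^2/24 - c/6


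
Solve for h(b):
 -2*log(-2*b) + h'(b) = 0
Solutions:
 h(b) = C1 + 2*b*log(-b) + 2*b*(-1 + log(2))


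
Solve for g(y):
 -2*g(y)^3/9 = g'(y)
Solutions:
 g(y) = -3*sqrt(2)*sqrt(-1/(C1 - 2*y))/2
 g(y) = 3*sqrt(2)*sqrt(-1/(C1 - 2*y))/2


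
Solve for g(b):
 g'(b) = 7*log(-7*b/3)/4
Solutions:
 g(b) = C1 + 7*b*log(-b)/4 + 7*b*(-log(3) - 1 + log(7))/4


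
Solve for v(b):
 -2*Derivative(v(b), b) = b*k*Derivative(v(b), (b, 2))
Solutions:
 v(b) = C1 + b^(((re(k) - 2)*re(k) + im(k)^2)/(re(k)^2 + im(k)^2))*(C2*sin(2*log(b)*Abs(im(k))/(re(k)^2 + im(k)^2)) + C3*cos(2*log(b)*im(k)/(re(k)^2 + im(k)^2)))


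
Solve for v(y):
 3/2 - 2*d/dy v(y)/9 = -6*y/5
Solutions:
 v(y) = C1 + 27*y^2/10 + 27*y/4


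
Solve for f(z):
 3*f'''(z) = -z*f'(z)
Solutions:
 f(z) = C1 + Integral(C2*airyai(-3^(2/3)*z/3) + C3*airybi(-3^(2/3)*z/3), z)


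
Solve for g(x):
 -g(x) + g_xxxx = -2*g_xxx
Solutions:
 g(x) = C1*exp(x*(-1 + sqrt(-2*6^(2/3)/(3*(-9 + sqrt(129))^(1/3)) + 6^(1/3)*(-9 + sqrt(129))^(1/3)/3 + 1))/2)*sin(x*sqrt(-2 - 2*6^(2/3)/(3*(-9 + sqrt(129))^(1/3)) + 6^(1/3)*(-9 + sqrt(129))^(1/3)/3 + 2/sqrt(-2*6^(2/3)/(3*(-9 + sqrt(129))^(1/3)) + 6^(1/3)*(-9 + sqrt(129))^(1/3)/3 + 1))/2) + C2*exp(x*(-1 + sqrt(-2*6^(2/3)/(3*(-9 + sqrt(129))^(1/3)) + 6^(1/3)*(-9 + sqrt(129))^(1/3)/3 + 1))/2)*cos(x*sqrt(-2 - 2*6^(2/3)/(3*(-9 + sqrt(129))^(1/3)) + 6^(1/3)*(-9 + sqrt(129))^(1/3)/3 + 2/sqrt(-2*6^(2/3)/(3*(-9 + sqrt(129))^(1/3)) + 6^(1/3)*(-9 + sqrt(129))^(1/3)/3 + 1))/2) + C3*exp(x*(-1 - sqrt(-2*6^(2/3)/(3*(-9 + sqrt(129))^(1/3)) + 6^(1/3)*(-9 + sqrt(129))^(1/3)/3 + 1) + sqrt(-6^(1/3)*(-9 + sqrt(129))^(1/3)/3 + 2*6^(2/3)/(3*(-9 + sqrt(129))^(1/3)) + 2 + 2/sqrt(-2*6^(2/3)/(3*(-9 + sqrt(129))^(1/3)) + 6^(1/3)*(-9 + sqrt(129))^(1/3)/3 + 1)))/2) + C4*exp(-x*(sqrt(-2*6^(2/3)/(3*(-9 + sqrt(129))^(1/3)) + 6^(1/3)*(-9 + sqrt(129))^(1/3)/3 + 1) + 1 + sqrt(-6^(1/3)*(-9 + sqrt(129))^(1/3)/3 + 2*6^(2/3)/(3*(-9 + sqrt(129))^(1/3)) + 2 + 2/sqrt(-2*6^(2/3)/(3*(-9 + sqrt(129))^(1/3)) + 6^(1/3)*(-9 + sqrt(129))^(1/3)/3 + 1)))/2)


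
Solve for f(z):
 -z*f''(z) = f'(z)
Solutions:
 f(z) = C1 + C2*log(z)


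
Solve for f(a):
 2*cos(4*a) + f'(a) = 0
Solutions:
 f(a) = C1 - sin(4*a)/2


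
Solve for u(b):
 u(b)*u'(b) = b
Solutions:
 u(b) = -sqrt(C1 + b^2)
 u(b) = sqrt(C1 + b^2)


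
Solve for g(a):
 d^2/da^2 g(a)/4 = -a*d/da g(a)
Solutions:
 g(a) = C1 + C2*erf(sqrt(2)*a)


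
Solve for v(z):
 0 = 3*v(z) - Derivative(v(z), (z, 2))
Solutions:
 v(z) = C1*exp(-sqrt(3)*z) + C2*exp(sqrt(3)*z)


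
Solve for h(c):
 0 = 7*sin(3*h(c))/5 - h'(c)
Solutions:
 -7*c/5 + log(cos(3*h(c)) - 1)/6 - log(cos(3*h(c)) + 1)/6 = C1


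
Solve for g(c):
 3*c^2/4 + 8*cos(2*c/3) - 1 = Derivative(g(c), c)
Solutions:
 g(c) = C1 + c^3/4 - c + 12*sin(2*c/3)


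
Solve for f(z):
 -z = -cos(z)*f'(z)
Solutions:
 f(z) = C1 + Integral(z/cos(z), z)


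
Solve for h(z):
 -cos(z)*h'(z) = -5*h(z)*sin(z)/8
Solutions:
 h(z) = C1/cos(z)^(5/8)


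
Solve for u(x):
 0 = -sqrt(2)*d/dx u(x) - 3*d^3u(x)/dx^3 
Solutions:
 u(x) = C1 + C2*sin(2^(1/4)*sqrt(3)*x/3) + C3*cos(2^(1/4)*sqrt(3)*x/3)


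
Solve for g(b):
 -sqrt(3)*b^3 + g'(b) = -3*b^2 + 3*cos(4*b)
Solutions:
 g(b) = C1 + sqrt(3)*b^4/4 - b^3 + 3*sin(4*b)/4


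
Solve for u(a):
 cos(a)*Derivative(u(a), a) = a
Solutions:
 u(a) = C1 + Integral(a/cos(a), a)


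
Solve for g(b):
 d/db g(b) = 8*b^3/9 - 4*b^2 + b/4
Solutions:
 g(b) = C1 + 2*b^4/9 - 4*b^3/3 + b^2/8


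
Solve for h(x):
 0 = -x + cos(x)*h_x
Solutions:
 h(x) = C1 + Integral(x/cos(x), x)


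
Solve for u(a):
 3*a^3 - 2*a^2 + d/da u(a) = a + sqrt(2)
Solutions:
 u(a) = C1 - 3*a^4/4 + 2*a^3/3 + a^2/2 + sqrt(2)*a


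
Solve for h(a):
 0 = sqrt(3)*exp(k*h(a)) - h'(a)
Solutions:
 h(a) = Piecewise((log(-1/(C1*k + sqrt(3)*a*k))/k, Ne(k, 0)), (nan, True))
 h(a) = Piecewise((C1 + sqrt(3)*a, Eq(k, 0)), (nan, True))


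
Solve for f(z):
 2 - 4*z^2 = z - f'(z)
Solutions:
 f(z) = C1 + 4*z^3/3 + z^2/2 - 2*z


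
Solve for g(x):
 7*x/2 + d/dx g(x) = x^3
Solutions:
 g(x) = C1 + x^4/4 - 7*x^2/4


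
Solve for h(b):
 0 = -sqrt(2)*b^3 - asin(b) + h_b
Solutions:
 h(b) = C1 + sqrt(2)*b^4/4 + b*asin(b) + sqrt(1 - b^2)


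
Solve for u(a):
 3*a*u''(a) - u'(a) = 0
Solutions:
 u(a) = C1 + C2*a^(4/3)


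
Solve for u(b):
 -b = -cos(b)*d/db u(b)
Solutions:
 u(b) = C1 + Integral(b/cos(b), b)


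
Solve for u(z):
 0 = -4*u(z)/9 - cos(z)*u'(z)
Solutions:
 u(z) = C1*(sin(z) - 1)^(2/9)/(sin(z) + 1)^(2/9)


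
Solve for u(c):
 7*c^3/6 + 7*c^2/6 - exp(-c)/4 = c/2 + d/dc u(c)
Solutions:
 u(c) = C1 + 7*c^4/24 + 7*c^3/18 - c^2/4 + exp(-c)/4


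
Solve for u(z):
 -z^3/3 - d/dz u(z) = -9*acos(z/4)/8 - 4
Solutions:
 u(z) = C1 - z^4/12 + 9*z*acos(z/4)/8 + 4*z - 9*sqrt(16 - z^2)/8


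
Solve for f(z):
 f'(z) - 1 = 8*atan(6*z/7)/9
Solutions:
 f(z) = C1 + 8*z*atan(6*z/7)/9 + z - 14*log(36*z^2 + 49)/27


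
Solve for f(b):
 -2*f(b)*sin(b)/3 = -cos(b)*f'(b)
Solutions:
 f(b) = C1/cos(b)^(2/3)


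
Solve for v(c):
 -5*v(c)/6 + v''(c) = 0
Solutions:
 v(c) = C1*exp(-sqrt(30)*c/6) + C2*exp(sqrt(30)*c/6)


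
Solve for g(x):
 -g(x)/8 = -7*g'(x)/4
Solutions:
 g(x) = C1*exp(x/14)


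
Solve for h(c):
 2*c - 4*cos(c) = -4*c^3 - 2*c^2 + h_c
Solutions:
 h(c) = C1 + c^4 + 2*c^3/3 + c^2 - 4*sin(c)


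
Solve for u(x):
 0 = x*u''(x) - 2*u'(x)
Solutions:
 u(x) = C1 + C2*x^3


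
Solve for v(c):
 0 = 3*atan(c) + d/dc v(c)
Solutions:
 v(c) = C1 - 3*c*atan(c) + 3*log(c^2 + 1)/2


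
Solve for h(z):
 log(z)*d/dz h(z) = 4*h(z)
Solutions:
 h(z) = C1*exp(4*li(z))


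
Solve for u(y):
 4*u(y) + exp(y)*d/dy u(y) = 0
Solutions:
 u(y) = C1*exp(4*exp(-y))


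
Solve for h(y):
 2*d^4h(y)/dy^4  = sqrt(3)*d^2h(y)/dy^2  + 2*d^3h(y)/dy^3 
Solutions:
 h(y) = C1 + C2*y + C3*exp(y*(1 - sqrt(1 + 2*sqrt(3)))/2) + C4*exp(y*(1 + sqrt(1 + 2*sqrt(3)))/2)


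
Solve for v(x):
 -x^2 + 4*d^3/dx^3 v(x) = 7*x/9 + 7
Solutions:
 v(x) = C1 + C2*x + C3*x^2 + x^5/240 + 7*x^4/864 + 7*x^3/24


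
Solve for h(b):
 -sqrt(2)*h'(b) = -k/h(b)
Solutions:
 h(b) = -sqrt(C1 + sqrt(2)*b*k)
 h(b) = sqrt(C1 + sqrt(2)*b*k)


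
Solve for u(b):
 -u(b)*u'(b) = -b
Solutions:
 u(b) = -sqrt(C1 + b^2)
 u(b) = sqrt(C1 + b^2)


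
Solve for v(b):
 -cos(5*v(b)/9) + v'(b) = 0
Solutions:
 -b - 9*log(sin(5*v(b)/9) - 1)/10 + 9*log(sin(5*v(b)/9) + 1)/10 = C1


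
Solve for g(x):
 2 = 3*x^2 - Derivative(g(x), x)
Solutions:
 g(x) = C1 + x^3 - 2*x


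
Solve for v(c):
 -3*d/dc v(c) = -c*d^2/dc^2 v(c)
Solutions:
 v(c) = C1 + C2*c^4


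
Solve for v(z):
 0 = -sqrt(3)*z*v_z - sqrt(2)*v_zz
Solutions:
 v(z) = C1 + C2*erf(6^(1/4)*z/2)


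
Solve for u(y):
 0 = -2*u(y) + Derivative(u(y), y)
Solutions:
 u(y) = C1*exp(2*y)


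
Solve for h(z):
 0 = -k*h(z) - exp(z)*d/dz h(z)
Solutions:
 h(z) = C1*exp(k*exp(-z))


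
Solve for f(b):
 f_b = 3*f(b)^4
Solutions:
 f(b) = (-1/(C1 + 9*b))^(1/3)
 f(b) = (-1/(C1 + 3*b))^(1/3)*(-3^(2/3) - 3*3^(1/6)*I)/6
 f(b) = (-1/(C1 + 3*b))^(1/3)*(-3^(2/3) + 3*3^(1/6)*I)/6


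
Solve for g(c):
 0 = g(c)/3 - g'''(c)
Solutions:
 g(c) = C3*exp(3^(2/3)*c/3) + (C1*sin(3^(1/6)*c/2) + C2*cos(3^(1/6)*c/2))*exp(-3^(2/3)*c/6)


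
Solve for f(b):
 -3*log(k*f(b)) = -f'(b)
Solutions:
 li(k*f(b))/k = C1 + 3*b


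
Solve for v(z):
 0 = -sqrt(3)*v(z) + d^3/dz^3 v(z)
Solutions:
 v(z) = C3*exp(3^(1/6)*z) + (C1*sin(3^(2/3)*z/2) + C2*cos(3^(2/3)*z/2))*exp(-3^(1/6)*z/2)


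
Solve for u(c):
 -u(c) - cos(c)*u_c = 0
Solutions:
 u(c) = C1*sqrt(sin(c) - 1)/sqrt(sin(c) + 1)


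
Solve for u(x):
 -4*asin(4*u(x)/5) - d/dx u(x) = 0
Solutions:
 Integral(1/asin(4*_y/5), (_y, u(x))) = C1 - 4*x


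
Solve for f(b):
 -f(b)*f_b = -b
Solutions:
 f(b) = -sqrt(C1 + b^2)
 f(b) = sqrt(C1 + b^2)


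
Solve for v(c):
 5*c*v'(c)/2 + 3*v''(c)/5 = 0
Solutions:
 v(c) = C1 + C2*erf(5*sqrt(3)*c/6)


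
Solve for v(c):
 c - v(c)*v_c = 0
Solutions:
 v(c) = -sqrt(C1 + c^2)
 v(c) = sqrt(C1 + c^2)


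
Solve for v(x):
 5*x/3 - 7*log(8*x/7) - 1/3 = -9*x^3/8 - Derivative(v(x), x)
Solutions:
 v(x) = C1 - 9*x^4/32 - 5*x^2/6 + 7*x*log(x) - 7*x*log(7) - 20*x/3 + 21*x*log(2)


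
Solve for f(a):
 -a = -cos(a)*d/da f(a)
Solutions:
 f(a) = C1 + Integral(a/cos(a), a)


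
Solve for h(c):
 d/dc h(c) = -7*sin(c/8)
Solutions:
 h(c) = C1 + 56*cos(c/8)


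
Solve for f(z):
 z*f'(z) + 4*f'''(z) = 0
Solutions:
 f(z) = C1 + Integral(C2*airyai(-2^(1/3)*z/2) + C3*airybi(-2^(1/3)*z/2), z)


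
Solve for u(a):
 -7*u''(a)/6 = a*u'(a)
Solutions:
 u(a) = C1 + C2*erf(sqrt(21)*a/7)


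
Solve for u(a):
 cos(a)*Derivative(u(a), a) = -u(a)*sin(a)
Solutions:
 u(a) = C1*cos(a)


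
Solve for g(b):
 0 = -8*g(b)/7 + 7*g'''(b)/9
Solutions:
 g(b) = C3*exp(2*3^(2/3)*7^(1/3)*b/7) + (C1*sin(3*3^(1/6)*7^(1/3)*b/7) + C2*cos(3*3^(1/6)*7^(1/3)*b/7))*exp(-3^(2/3)*7^(1/3)*b/7)


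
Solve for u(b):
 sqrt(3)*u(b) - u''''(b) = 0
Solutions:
 u(b) = C1*exp(-3^(1/8)*b) + C2*exp(3^(1/8)*b) + C3*sin(3^(1/8)*b) + C4*cos(3^(1/8)*b)


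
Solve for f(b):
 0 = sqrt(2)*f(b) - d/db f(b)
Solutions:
 f(b) = C1*exp(sqrt(2)*b)


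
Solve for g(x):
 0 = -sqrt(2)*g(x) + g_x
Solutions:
 g(x) = C1*exp(sqrt(2)*x)


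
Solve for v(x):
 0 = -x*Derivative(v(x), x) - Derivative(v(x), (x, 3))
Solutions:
 v(x) = C1 + Integral(C2*airyai(-x) + C3*airybi(-x), x)


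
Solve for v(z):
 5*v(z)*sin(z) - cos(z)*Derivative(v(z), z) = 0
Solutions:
 v(z) = C1/cos(z)^5


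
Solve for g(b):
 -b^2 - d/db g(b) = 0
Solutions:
 g(b) = C1 - b^3/3


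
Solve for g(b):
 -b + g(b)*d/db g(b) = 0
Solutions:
 g(b) = -sqrt(C1 + b^2)
 g(b) = sqrt(C1 + b^2)


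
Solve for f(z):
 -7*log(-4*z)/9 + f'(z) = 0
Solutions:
 f(z) = C1 + 7*z*log(-z)/9 + 7*z*(-1 + 2*log(2))/9


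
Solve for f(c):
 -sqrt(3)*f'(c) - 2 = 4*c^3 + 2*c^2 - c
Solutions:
 f(c) = C1 - sqrt(3)*c^4/3 - 2*sqrt(3)*c^3/9 + sqrt(3)*c^2/6 - 2*sqrt(3)*c/3


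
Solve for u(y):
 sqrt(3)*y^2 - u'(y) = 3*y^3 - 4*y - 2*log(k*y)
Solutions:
 u(y) = C1 - 3*y^4/4 + sqrt(3)*y^3/3 + 2*y^2 + 2*y*log(k*y) - 2*y


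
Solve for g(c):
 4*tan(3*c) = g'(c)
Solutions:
 g(c) = C1 - 4*log(cos(3*c))/3


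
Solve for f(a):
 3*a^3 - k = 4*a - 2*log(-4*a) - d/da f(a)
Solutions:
 f(a) = C1 - 3*a^4/4 + 2*a^2 + a*(k - 4*log(2) + 2) - 2*a*log(-a)


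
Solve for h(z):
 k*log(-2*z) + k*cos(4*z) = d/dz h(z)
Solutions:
 h(z) = C1 + k*(z*log(-z) - z + z*log(2) + sin(4*z)/4)


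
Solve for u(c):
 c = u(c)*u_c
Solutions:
 u(c) = -sqrt(C1 + c^2)
 u(c) = sqrt(C1 + c^2)


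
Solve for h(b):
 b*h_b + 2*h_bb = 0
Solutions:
 h(b) = C1 + C2*erf(b/2)


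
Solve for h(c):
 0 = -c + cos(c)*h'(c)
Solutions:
 h(c) = C1 + Integral(c/cos(c), c)


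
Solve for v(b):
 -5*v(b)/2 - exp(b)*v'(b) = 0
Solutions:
 v(b) = C1*exp(5*exp(-b)/2)


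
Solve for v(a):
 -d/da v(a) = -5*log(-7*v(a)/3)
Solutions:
 -Integral(1/(log(-_y) - log(3) + log(7)), (_y, v(a)))/5 = C1 - a


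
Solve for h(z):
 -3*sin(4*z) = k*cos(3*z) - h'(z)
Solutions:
 h(z) = C1 + k*sin(3*z)/3 - 3*cos(4*z)/4


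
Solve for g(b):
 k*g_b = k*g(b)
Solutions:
 g(b) = C1*exp(b)


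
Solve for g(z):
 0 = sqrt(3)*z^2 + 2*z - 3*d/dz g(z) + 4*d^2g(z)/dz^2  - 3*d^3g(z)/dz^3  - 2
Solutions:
 g(z) = C1 + sqrt(3)*z^3/9 + z^2/3 + 4*sqrt(3)*z^2/9 + 2*z/9 + 14*sqrt(3)*z/27 + (C2*sin(sqrt(5)*z/3) + C3*cos(sqrt(5)*z/3))*exp(2*z/3)


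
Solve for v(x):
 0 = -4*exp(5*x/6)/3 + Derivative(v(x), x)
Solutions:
 v(x) = C1 + 8*exp(5*x/6)/5


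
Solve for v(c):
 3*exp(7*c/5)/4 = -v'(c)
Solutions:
 v(c) = C1 - 15*exp(7*c/5)/28


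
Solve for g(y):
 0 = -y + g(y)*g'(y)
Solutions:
 g(y) = -sqrt(C1 + y^2)
 g(y) = sqrt(C1 + y^2)


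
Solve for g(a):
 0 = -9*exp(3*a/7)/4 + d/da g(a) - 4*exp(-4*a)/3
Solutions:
 g(a) = C1 + 21*exp(3*a/7)/4 - exp(-4*a)/3


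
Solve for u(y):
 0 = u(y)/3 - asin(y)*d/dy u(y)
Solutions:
 u(y) = C1*exp(Integral(1/asin(y), y)/3)


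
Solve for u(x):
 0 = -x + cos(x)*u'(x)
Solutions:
 u(x) = C1 + Integral(x/cos(x), x)


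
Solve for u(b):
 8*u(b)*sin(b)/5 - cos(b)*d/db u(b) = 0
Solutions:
 u(b) = C1/cos(b)^(8/5)


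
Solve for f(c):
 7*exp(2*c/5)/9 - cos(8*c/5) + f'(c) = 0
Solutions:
 f(c) = C1 - 35*exp(2*c/5)/18 + 5*sin(8*c/5)/8


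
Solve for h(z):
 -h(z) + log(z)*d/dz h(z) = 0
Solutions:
 h(z) = C1*exp(li(z))


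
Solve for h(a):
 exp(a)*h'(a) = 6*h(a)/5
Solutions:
 h(a) = C1*exp(-6*exp(-a)/5)


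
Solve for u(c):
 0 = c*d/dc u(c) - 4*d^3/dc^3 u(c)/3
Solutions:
 u(c) = C1 + Integral(C2*airyai(6^(1/3)*c/2) + C3*airybi(6^(1/3)*c/2), c)


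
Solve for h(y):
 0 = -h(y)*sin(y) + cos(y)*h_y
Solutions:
 h(y) = C1/cos(y)


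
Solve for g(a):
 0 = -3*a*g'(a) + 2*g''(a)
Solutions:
 g(a) = C1 + C2*erfi(sqrt(3)*a/2)


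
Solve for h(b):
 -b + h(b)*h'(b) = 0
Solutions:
 h(b) = -sqrt(C1 + b^2)
 h(b) = sqrt(C1 + b^2)


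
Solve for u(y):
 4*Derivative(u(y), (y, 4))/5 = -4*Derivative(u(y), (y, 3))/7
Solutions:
 u(y) = C1 + C2*y + C3*y^2 + C4*exp(-5*y/7)


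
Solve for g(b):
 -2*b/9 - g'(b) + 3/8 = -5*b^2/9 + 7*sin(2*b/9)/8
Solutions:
 g(b) = C1 + 5*b^3/27 - b^2/9 + 3*b/8 + 63*cos(2*b/9)/16


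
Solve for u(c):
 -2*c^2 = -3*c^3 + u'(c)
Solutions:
 u(c) = C1 + 3*c^4/4 - 2*c^3/3


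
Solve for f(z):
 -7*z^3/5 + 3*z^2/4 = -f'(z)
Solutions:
 f(z) = C1 + 7*z^4/20 - z^3/4


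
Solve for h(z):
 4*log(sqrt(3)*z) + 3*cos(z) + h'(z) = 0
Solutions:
 h(z) = C1 - 4*z*log(z) - 2*z*log(3) + 4*z - 3*sin(z)


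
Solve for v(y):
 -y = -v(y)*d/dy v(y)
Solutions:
 v(y) = -sqrt(C1 + y^2)
 v(y) = sqrt(C1 + y^2)


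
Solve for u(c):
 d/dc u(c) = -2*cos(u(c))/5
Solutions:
 2*c/5 - log(sin(u(c)) - 1)/2 + log(sin(u(c)) + 1)/2 = C1


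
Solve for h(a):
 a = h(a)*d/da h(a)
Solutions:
 h(a) = -sqrt(C1 + a^2)
 h(a) = sqrt(C1 + a^2)


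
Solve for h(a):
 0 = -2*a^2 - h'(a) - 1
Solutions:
 h(a) = C1 - 2*a^3/3 - a


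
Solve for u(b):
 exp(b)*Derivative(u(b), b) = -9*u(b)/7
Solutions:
 u(b) = C1*exp(9*exp(-b)/7)


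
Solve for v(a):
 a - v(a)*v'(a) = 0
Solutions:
 v(a) = -sqrt(C1 + a^2)
 v(a) = sqrt(C1 + a^2)


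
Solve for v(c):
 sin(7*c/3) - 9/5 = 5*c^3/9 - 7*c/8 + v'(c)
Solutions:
 v(c) = C1 - 5*c^4/36 + 7*c^2/16 - 9*c/5 - 3*cos(7*c/3)/7


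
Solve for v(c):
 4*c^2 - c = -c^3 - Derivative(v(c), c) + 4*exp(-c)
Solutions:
 v(c) = C1 - c^4/4 - 4*c^3/3 + c^2/2 - 4*exp(-c)


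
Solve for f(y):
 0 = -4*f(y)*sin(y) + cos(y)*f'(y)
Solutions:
 f(y) = C1/cos(y)^4


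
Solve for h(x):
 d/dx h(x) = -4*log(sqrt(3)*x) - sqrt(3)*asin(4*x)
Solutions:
 h(x) = C1 - 4*x*log(x) - 2*x*log(3) + 4*x - sqrt(3)*(x*asin(4*x) + sqrt(1 - 16*x^2)/4)


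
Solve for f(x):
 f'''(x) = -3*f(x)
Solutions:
 f(x) = C3*exp(-3^(1/3)*x) + (C1*sin(3^(5/6)*x/2) + C2*cos(3^(5/6)*x/2))*exp(3^(1/3)*x/2)


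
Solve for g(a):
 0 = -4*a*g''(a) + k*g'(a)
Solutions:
 g(a) = C1 + a^(re(k)/4 + 1)*(C2*sin(log(a)*Abs(im(k))/4) + C3*cos(log(a)*im(k)/4))


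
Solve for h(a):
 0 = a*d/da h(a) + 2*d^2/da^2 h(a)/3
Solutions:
 h(a) = C1 + C2*erf(sqrt(3)*a/2)


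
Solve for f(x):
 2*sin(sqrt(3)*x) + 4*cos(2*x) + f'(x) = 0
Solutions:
 f(x) = C1 - 2*sin(2*x) + 2*sqrt(3)*cos(sqrt(3)*x)/3


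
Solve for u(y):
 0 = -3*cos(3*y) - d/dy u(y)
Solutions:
 u(y) = C1 - sin(3*y)


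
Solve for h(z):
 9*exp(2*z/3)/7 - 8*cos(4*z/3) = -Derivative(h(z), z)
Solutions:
 h(z) = C1 - 27*exp(2*z/3)/14 + 6*sin(4*z/3)


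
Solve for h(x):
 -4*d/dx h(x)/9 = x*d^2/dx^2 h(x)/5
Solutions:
 h(x) = C1 + C2/x^(11/9)


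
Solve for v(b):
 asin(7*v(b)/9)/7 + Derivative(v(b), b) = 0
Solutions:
 Integral(1/asin(7*_y/9), (_y, v(b))) = C1 - b/7


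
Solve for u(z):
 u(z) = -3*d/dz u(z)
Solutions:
 u(z) = C1*exp(-z/3)


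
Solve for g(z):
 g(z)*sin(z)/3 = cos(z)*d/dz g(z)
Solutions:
 g(z) = C1/cos(z)^(1/3)


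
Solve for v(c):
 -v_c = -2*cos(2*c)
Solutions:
 v(c) = C1 + sin(2*c)


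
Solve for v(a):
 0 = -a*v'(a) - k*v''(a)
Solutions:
 v(a) = C1 + C2*sqrt(k)*erf(sqrt(2)*a*sqrt(1/k)/2)


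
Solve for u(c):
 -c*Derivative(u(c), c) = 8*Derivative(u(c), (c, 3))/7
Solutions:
 u(c) = C1 + Integral(C2*airyai(-7^(1/3)*c/2) + C3*airybi(-7^(1/3)*c/2), c)


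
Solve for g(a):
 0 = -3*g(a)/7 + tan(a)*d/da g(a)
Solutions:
 g(a) = C1*sin(a)^(3/7)


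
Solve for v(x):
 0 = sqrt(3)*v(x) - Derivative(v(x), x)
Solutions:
 v(x) = C1*exp(sqrt(3)*x)


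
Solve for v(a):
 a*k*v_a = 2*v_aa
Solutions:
 v(a) = Piecewise((-sqrt(pi)*C1*erf(a*sqrt(-k)/2)/sqrt(-k) - C2, (k > 0) | (k < 0)), (-C1*a - C2, True))


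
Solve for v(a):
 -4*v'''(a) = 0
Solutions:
 v(a) = C1 + C2*a + C3*a^2


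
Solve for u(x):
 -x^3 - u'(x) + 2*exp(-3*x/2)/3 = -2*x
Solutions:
 u(x) = C1 - x^4/4 + x^2 - 4*exp(-3*x/2)/9


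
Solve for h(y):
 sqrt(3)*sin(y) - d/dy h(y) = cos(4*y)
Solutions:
 h(y) = C1 - sin(4*y)/4 - sqrt(3)*cos(y)


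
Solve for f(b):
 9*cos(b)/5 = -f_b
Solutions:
 f(b) = C1 - 9*sin(b)/5


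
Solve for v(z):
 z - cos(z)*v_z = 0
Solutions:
 v(z) = C1 + Integral(z/cos(z), z)


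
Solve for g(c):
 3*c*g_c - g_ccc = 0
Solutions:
 g(c) = C1 + Integral(C2*airyai(3^(1/3)*c) + C3*airybi(3^(1/3)*c), c)


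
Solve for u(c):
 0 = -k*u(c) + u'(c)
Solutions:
 u(c) = C1*exp(c*k)


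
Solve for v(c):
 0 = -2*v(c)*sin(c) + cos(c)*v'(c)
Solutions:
 v(c) = C1/cos(c)^2


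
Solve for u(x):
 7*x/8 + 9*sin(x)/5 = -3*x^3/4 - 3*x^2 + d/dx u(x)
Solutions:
 u(x) = C1 + 3*x^4/16 + x^3 + 7*x^2/16 - 9*cos(x)/5


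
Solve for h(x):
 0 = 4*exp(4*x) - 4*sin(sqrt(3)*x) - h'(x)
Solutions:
 h(x) = C1 + exp(4*x) + 4*sqrt(3)*cos(sqrt(3)*x)/3


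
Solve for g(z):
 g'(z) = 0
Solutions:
 g(z) = C1


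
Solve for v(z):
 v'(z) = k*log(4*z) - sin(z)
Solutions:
 v(z) = C1 + k*z*(log(z) - 1) + 2*k*z*log(2) + cos(z)


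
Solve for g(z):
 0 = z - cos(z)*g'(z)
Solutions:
 g(z) = C1 + Integral(z/cos(z), z)


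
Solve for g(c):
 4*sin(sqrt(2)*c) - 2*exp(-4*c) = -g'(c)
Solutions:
 g(c) = C1 + 2*sqrt(2)*cos(sqrt(2)*c) - exp(-4*c)/2


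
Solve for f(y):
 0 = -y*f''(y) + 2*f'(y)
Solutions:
 f(y) = C1 + C2*y^3


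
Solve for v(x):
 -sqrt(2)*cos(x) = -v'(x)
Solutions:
 v(x) = C1 + sqrt(2)*sin(x)


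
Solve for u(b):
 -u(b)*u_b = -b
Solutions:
 u(b) = -sqrt(C1 + b^2)
 u(b) = sqrt(C1 + b^2)


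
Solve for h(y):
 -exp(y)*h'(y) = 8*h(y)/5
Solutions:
 h(y) = C1*exp(8*exp(-y)/5)


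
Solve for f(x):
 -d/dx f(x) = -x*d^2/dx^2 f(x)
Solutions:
 f(x) = C1 + C2*x^2


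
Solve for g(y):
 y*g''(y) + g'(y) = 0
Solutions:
 g(y) = C1 + C2*log(y)


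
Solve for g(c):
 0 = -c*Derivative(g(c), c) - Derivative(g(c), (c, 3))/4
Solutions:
 g(c) = C1 + Integral(C2*airyai(-2^(2/3)*c) + C3*airybi(-2^(2/3)*c), c)


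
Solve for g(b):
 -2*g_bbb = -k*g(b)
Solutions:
 g(b) = C1*exp(2^(2/3)*b*k^(1/3)/2) + C2*exp(2^(2/3)*b*k^(1/3)*(-1 + sqrt(3)*I)/4) + C3*exp(-2^(2/3)*b*k^(1/3)*(1 + sqrt(3)*I)/4)


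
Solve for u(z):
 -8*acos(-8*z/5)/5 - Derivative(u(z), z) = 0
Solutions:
 u(z) = C1 - 8*z*acos(-8*z/5)/5 - sqrt(25 - 64*z^2)/5


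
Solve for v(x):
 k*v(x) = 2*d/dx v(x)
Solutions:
 v(x) = C1*exp(k*x/2)


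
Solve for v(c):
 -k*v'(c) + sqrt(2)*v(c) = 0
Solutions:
 v(c) = C1*exp(sqrt(2)*c/k)


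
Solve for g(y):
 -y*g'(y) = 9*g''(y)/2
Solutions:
 g(y) = C1 + C2*erf(y/3)


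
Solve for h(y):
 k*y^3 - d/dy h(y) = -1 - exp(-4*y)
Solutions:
 h(y) = C1 + k*y^4/4 + y - exp(-4*y)/4


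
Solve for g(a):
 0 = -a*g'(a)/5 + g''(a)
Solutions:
 g(a) = C1 + C2*erfi(sqrt(10)*a/10)


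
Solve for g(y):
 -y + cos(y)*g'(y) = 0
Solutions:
 g(y) = C1 + Integral(y/cos(y), y)


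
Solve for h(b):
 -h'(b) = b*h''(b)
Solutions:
 h(b) = C1 + C2*log(b)


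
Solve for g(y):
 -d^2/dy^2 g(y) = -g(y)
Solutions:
 g(y) = C1*exp(-y) + C2*exp(y)


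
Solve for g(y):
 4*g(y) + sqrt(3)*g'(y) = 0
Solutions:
 g(y) = C1*exp(-4*sqrt(3)*y/3)


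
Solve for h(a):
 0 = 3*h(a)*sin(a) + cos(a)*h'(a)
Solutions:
 h(a) = C1*cos(a)^3


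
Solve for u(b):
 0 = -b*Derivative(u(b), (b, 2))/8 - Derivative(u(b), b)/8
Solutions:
 u(b) = C1 + C2*log(b)


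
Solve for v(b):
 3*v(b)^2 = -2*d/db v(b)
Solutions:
 v(b) = 2/(C1 + 3*b)


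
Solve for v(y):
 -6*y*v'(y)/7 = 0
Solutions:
 v(y) = C1


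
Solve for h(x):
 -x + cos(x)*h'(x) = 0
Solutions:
 h(x) = C1 + Integral(x/cos(x), x)


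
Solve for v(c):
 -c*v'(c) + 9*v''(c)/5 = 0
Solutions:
 v(c) = C1 + C2*erfi(sqrt(10)*c/6)


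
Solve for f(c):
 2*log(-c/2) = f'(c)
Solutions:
 f(c) = C1 + 2*c*log(-c) + 2*c*(-1 - log(2))


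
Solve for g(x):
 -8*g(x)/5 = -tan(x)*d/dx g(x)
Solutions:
 g(x) = C1*sin(x)^(8/5)


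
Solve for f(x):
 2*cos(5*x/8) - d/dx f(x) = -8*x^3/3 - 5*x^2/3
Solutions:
 f(x) = C1 + 2*x^4/3 + 5*x^3/9 + 16*sin(5*x/8)/5


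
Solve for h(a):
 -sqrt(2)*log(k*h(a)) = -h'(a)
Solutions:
 li(k*h(a))/k = C1 + sqrt(2)*a


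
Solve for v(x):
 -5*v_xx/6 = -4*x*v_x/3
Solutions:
 v(x) = C1 + C2*erfi(2*sqrt(5)*x/5)


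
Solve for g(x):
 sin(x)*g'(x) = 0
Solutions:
 g(x) = C1


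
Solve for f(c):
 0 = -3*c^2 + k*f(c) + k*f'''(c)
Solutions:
 f(c) = C1*exp(-c) + C2*exp(c*(1 - sqrt(3)*I)/2) + C3*exp(c*(1 + sqrt(3)*I)/2) + 3*c^2/k


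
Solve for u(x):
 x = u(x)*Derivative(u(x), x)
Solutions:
 u(x) = -sqrt(C1 + x^2)
 u(x) = sqrt(C1 + x^2)


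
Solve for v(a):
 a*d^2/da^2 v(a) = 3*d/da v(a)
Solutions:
 v(a) = C1 + C2*a^4


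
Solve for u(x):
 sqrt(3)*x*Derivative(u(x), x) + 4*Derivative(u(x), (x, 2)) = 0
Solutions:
 u(x) = C1 + C2*erf(sqrt(2)*3^(1/4)*x/4)


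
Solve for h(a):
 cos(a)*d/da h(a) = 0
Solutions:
 h(a) = C1


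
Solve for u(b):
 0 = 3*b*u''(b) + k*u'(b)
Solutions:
 u(b) = C1 + b^(1 - re(k)/3)*(C2*sin(log(b)*Abs(im(k))/3) + C3*cos(log(b)*im(k)/3))


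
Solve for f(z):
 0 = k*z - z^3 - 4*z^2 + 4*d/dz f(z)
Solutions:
 f(z) = C1 - k*z^2/8 + z^4/16 + z^3/3


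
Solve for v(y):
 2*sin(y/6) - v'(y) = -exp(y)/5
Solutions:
 v(y) = C1 + exp(y)/5 - 12*cos(y/6)


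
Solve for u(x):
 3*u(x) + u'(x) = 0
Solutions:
 u(x) = C1*exp(-3*x)


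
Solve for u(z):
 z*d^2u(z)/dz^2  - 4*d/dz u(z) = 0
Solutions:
 u(z) = C1 + C2*z^5


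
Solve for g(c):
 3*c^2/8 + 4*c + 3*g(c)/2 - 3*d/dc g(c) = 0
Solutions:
 g(c) = C1*exp(c/2) - c^2/4 - 11*c/3 - 22/3


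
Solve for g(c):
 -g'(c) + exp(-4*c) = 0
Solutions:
 g(c) = C1 - exp(-4*c)/4


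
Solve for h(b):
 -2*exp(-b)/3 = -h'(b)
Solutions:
 h(b) = C1 - 2*exp(-b)/3


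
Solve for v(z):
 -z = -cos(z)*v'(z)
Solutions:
 v(z) = C1 + Integral(z/cos(z), z)


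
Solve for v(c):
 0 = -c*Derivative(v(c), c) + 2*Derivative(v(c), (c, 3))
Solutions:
 v(c) = C1 + Integral(C2*airyai(2^(2/3)*c/2) + C3*airybi(2^(2/3)*c/2), c)


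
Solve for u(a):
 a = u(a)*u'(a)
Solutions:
 u(a) = -sqrt(C1 + a^2)
 u(a) = sqrt(C1 + a^2)


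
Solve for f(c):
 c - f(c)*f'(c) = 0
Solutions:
 f(c) = -sqrt(C1 + c^2)
 f(c) = sqrt(C1 + c^2)


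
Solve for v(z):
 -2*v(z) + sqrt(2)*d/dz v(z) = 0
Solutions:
 v(z) = C1*exp(sqrt(2)*z)


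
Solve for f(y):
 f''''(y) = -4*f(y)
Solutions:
 f(y) = (C1*sin(y) + C2*cos(y))*exp(-y) + (C3*sin(y) + C4*cos(y))*exp(y)


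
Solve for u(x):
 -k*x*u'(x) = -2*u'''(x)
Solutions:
 u(x) = C1 + Integral(C2*airyai(2^(2/3)*k^(1/3)*x/2) + C3*airybi(2^(2/3)*k^(1/3)*x/2), x)


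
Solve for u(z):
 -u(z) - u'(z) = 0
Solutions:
 u(z) = C1*exp(-z)


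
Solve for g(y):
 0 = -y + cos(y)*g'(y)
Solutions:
 g(y) = C1 + Integral(y/cos(y), y)


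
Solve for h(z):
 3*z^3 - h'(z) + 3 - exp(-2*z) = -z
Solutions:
 h(z) = C1 + 3*z^4/4 + z^2/2 + 3*z + exp(-2*z)/2


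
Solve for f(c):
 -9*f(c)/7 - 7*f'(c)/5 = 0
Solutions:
 f(c) = C1*exp(-45*c/49)


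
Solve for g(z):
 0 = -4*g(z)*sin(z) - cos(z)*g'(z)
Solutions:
 g(z) = C1*cos(z)^4


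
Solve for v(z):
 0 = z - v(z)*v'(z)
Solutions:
 v(z) = -sqrt(C1 + z^2)
 v(z) = sqrt(C1 + z^2)


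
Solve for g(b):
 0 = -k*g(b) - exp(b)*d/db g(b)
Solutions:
 g(b) = C1*exp(k*exp(-b))


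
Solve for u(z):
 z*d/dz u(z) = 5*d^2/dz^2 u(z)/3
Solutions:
 u(z) = C1 + C2*erfi(sqrt(30)*z/10)


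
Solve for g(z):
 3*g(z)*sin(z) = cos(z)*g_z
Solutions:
 g(z) = C1/cos(z)^3


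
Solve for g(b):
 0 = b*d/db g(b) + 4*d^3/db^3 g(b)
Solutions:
 g(b) = C1 + Integral(C2*airyai(-2^(1/3)*b/2) + C3*airybi(-2^(1/3)*b/2), b)


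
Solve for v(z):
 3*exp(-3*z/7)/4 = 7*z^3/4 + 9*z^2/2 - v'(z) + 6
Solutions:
 v(z) = C1 + 7*z^4/16 + 3*z^3/2 + 6*z + 7*exp(-3*z/7)/4


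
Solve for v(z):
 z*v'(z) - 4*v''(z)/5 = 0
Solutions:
 v(z) = C1 + C2*erfi(sqrt(10)*z/4)


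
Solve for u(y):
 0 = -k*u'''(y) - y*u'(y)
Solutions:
 u(y) = C1 + Integral(C2*airyai(y*(-1/k)^(1/3)) + C3*airybi(y*(-1/k)^(1/3)), y)


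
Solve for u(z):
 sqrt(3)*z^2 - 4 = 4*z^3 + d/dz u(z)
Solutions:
 u(z) = C1 - z^4 + sqrt(3)*z^3/3 - 4*z


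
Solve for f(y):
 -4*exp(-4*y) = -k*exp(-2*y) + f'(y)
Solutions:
 f(y) = C1 - k*exp(-2*y)/2 + exp(-4*y)


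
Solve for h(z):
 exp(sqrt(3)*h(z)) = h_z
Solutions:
 h(z) = sqrt(3)*(2*log(-1/(C1 + z)) - log(3))/6


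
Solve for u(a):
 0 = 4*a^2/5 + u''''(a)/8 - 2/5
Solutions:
 u(a) = C1 + C2*a + C3*a^2 + C4*a^3 - 4*a^6/225 + 2*a^4/15


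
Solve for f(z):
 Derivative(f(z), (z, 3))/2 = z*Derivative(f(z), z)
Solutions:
 f(z) = C1 + Integral(C2*airyai(2^(1/3)*z) + C3*airybi(2^(1/3)*z), z)


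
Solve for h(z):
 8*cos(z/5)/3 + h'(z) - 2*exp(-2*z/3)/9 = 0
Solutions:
 h(z) = C1 - 40*sin(z/5)/3 - exp(-2*z/3)/3


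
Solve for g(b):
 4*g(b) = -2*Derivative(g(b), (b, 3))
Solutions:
 g(b) = C3*exp(-2^(1/3)*b) + (C1*sin(2^(1/3)*sqrt(3)*b/2) + C2*cos(2^(1/3)*sqrt(3)*b/2))*exp(2^(1/3)*b/2)


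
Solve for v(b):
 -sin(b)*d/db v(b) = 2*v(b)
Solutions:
 v(b) = C1*(cos(b) + 1)/(cos(b) - 1)


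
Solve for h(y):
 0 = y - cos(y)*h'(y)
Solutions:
 h(y) = C1 + Integral(y/cos(y), y)


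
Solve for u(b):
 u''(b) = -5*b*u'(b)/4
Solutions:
 u(b) = C1 + C2*erf(sqrt(10)*b/4)


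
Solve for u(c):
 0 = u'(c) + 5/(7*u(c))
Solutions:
 u(c) = -sqrt(C1 - 70*c)/7
 u(c) = sqrt(C1 - 70*c)/7


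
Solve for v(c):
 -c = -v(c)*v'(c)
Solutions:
 v(c) = -sqrt(C1 + c^2)
 v(c) = sqrt(C1 + c^2)


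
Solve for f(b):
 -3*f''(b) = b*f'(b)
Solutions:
 f(b) = C1 + C2*erf(sqrt(6)*b/6)


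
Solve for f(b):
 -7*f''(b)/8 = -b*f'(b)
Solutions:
 f(b) = C1 + C2*erfi(2*sqrt(7)*b/7)


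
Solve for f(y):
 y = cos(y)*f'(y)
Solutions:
 f(y) = C1 + Integral(y/cos(y), y)


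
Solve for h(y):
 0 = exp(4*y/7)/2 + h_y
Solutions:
 h(y) = C1 - 7*exp(4*y/7)/8


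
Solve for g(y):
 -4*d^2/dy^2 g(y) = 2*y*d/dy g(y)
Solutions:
 g(y) = C1 + C2*erf(y/2)


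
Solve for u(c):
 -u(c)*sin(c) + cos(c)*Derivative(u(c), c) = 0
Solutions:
 u(c) = C1/cos(c)


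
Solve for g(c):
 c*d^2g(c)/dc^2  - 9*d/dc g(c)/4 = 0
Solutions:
 g(c) = C1 + C2*c^(13/4)


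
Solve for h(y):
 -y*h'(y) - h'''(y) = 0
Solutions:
 h(y) = C1 + Integral(C2*airyai(-y) + C3*airybi(-y), y)


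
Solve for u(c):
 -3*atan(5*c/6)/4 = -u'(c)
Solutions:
 u(c) = C1 + 3*c*atan(5*c/6)/4 - 9*log(25*c^2 + 36)/20


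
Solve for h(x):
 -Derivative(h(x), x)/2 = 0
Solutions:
 h(x) = C1


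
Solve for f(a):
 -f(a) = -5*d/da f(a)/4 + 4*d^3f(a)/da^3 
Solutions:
 f(a) = C1*exp(3^(1/3)*a*(5*3^(1/3)/(sqrt(4809) + 72)^(1/3) + (sqrt(4809) + 72)^(1/3))/24)*sin(3^(1/6)*a*(-3^(2/3)*(sqrt(4809) + 72)^(1/3) + 15/(sqrt(4809) + 72)^(1/3))/24) + C2*exp(3^(1/3)*a*(5*3^(1/3)/(sqrt(4809) + 72)^(1/3) + (sqrt(4809) + 72)^(1/3))/24)*cos(3^(1/6)*a*(-3^(2/3)*(sqrt(4809) + 72)^(1/3) + 15/(sqrt(4809) + 72)^(1/3))/24) + C3*exp(-3^(1/3)*a*(5*3^(1/3)/(sqrt(4809) + 72)^(1/3) + (sqrt(4809) + 72)^(1/3))/12)


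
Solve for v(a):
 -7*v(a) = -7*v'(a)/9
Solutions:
 v(a) = C1*exp(9*a)


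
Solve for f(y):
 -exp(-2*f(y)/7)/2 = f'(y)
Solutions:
 f(y) = 7*log(-sqrt(C1 - y)) - 7*log(7)/2
 f(y) = 7*log(C1 - y/7)/2


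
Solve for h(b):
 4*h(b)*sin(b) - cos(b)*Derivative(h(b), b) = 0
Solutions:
 h(b) = C1/cos(b)^4


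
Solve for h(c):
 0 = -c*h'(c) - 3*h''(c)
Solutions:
 h(c) = C1 + C2*erf(sqrt(6)*c/6)


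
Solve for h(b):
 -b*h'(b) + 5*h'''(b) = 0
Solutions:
 h(b) = C1 + Integral(C2*airyai(5^(2/3)*b/5) + C3*airybi(5^(2/3)*b/5), b)


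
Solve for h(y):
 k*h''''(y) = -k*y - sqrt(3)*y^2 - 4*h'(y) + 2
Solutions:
 h(y) = C1 + C2*exp(2^(2/3)*y*(-1/k)^(1/3)) + C3*exp(2^(2/3)*y*(-1/k)^(1/3)*(-1 + sqrt(3)*I)/2) + C4*exp(-2^(2/3)*y*(-1/k)^(1/3)*(1 + sqrt(3)*I)/2) - k*y^2/8 - sqrt(3)*y^3/12 + y/2


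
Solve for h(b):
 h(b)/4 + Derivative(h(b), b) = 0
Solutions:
 h(b) = C1*exp(-b/4)


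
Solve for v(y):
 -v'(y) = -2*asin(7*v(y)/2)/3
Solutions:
 Integral(1/asin(7*_y/2), (_y, v(y))) = C1 + 2*y/3


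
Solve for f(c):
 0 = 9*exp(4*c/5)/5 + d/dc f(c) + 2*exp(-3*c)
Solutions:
 f(c) = C1 - 9*exp(4*c/5)/4 + 2*exp(-3*c)/3


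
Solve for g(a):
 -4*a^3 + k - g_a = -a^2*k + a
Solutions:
 g(a) = C1 - a^4 + a^3*k/3 - a^2/2 + a*k


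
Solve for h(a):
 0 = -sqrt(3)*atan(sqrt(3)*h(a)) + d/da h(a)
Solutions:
 Integral(1/atan(sqrt(3)*_y), (_y, h(a))) = C1 + sqrt(3)*a


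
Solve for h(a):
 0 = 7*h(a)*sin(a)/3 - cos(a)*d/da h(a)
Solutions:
 h(a) = C1/cos(a)^(7/3)


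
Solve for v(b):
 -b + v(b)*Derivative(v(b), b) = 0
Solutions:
 v(b) = -sqrt(C1 + b^2)
 v(b) = sqrt(C1 + b^2)


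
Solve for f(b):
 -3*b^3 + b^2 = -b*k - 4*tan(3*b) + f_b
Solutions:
 f(b) = C1 - 3*b^4/4 + b^3/3 + b^2*k/2 - 4*log(cos(3*b))/3


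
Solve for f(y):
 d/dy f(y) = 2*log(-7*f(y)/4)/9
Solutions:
 -9*Integral(1/(log(-_y) - 2*log(2) + log(7)), (_y, f(y)))/2 = C1 - y


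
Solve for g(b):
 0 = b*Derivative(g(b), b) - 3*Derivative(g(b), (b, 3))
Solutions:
 g(b) = C1 + Integral(C2*airyai(3^(2/3)*b/3) + C3*airybi(3^(2/3)*b/3), b)


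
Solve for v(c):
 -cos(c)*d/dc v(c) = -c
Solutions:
 v(c) = C1 + Integral(c/cos(c), c)


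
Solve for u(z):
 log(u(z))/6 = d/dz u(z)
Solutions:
 li(u(z)) = C1 + z/6


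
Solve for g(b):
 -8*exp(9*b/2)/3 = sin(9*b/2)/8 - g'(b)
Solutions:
 g(b) = C1 + 16*exp(9*b/2)/27 - cos(9*b/2)/36


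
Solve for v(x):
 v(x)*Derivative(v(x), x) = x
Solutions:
 v(x) = -sqrt(C1 + x^2)
 v(x) = sqrt(C1 + x^2)


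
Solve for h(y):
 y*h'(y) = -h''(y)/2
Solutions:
 h(y) = C1 + C2*erf(y)


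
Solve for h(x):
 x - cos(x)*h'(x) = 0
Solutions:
 h(x) = C1 + Integral(x/cos(x), x)


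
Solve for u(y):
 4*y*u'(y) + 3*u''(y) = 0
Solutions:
 u(y) = C1 + C2*erf(sqrt(6)*y/3)


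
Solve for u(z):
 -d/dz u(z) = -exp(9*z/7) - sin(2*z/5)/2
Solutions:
 u(z) = C1 + 7*exp(9*z/7)/9 - 5*cos(2*z/5)/4


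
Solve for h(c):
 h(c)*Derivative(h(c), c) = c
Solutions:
 h(c) = -sqrt(C1 + c^2)
 h(c) = sqrt(C1 + c^2)


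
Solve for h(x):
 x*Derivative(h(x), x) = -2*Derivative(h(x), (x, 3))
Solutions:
 h(x) = C1 + Integral(C2*airyai(-2^(2/3)*x/2) + C3*airybi(-2^(2/3)*x/2), x)


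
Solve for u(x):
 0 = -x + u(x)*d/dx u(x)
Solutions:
 u(x) = -sqrt(C1 + x^2)
 u(x) = sqrt(C1 + x^2)


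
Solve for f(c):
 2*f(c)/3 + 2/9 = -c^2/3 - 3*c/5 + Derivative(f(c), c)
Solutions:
 f(c) = C1*exp(2*c/3) - c^2/2 - 12*c/5 - 59/15


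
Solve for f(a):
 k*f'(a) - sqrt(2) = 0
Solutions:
 f(a) = C1 + sqrt(2)*a/k


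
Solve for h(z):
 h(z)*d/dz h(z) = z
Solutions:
 h(z) = -sqrt(C1 + z^2)
 h(z) = sqrt(C1 + z^2)


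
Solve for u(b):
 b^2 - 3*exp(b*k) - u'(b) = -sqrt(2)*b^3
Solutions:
 u(b) = C1 + sqrt(2)*b^4/4 + b^3/3 - 3*exp(b*k)/k


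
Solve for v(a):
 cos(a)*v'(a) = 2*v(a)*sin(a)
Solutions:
 v(a) = C1/cos(a)^2


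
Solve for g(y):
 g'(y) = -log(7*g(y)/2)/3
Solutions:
 -3*Integral(1/(-log(_y) - log(7) + log(2)), (_y, g(y))) = C1 - y


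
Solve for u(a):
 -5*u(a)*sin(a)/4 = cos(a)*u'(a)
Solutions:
 u(a) = C1*cos(a)^(5/4)


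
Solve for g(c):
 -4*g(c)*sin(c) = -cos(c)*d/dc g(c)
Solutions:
 g(c) = C1/cos(c)^4


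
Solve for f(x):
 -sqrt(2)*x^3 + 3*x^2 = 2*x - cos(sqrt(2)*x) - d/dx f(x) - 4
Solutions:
 f(x) = C1 + sqrt(2)*x^4/4 - x^3 + x^2 - 4*x - sqrt(2)*sin(sqrt(2)*x)/2


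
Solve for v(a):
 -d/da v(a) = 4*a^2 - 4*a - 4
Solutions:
 v(a) = C1 - 4*a^3/3 + 2*a^2 + 4*a


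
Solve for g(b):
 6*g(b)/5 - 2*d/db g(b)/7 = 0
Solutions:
 g(b) = C1*exp(21*b/5)


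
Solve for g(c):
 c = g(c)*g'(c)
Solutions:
 g(c) = -sqrt(C1 + c^2)
 g(c) = sqrt(C1 + c^2)


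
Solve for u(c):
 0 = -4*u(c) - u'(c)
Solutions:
 u(c) = C1*exp(-4*c)


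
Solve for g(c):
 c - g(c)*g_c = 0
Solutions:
 g(c) = -sqrt(C1 + c^2)
 g(c) = sqrt(C1 + c^2)


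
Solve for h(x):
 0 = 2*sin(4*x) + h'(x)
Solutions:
 h(x) = C1 + cos(4*x)/2


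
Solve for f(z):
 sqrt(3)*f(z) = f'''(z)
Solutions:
 f(z) = C3*exp(3^(1/6)*z) + (C1*sin(3^(2/3)*z/2) + C2*cos(3^(2/3)*z/2))*exp(-3^(1/6)*z/2)


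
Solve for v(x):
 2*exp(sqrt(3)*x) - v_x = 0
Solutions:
 v(x) = C1 + 2*sqrt(3)*exp(sqrt(3)*x)/3


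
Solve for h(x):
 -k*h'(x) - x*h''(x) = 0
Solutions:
 h(x) = C1 + x^(1 - re(k))*(C2*sin(log(x)*Abs(im(k))) + C3*cos(log(x)*im(k)))


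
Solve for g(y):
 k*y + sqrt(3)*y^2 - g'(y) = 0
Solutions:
 g(y) = C1 + k*y^2/2 + sqrt(3)*y^3/3


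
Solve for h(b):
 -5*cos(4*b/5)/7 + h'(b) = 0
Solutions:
 h(b) = C1 + 25*sin(4*b/5)/28


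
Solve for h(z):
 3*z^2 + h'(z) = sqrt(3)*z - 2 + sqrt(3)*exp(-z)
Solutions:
 h(z) = C1 - z^3 + sqrt(3)*z^2/2 - 2*z - sqrt(3)*exp(-z)


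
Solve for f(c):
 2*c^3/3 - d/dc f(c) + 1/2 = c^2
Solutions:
 f(c) = C1 + c^4/6 - c^3/3 + c/2


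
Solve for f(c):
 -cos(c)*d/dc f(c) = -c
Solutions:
 f(c) = C1 + Integral(c/cos(c), c)


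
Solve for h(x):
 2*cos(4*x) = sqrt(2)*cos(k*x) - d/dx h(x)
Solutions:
 h(x) = C1 - sin(4*x)/2 + sqrt(2)*sin(k*x)/k


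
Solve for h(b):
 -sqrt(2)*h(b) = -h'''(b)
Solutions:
 h(b) = C3*exp(2^(1/6)*b) + (C1*sin(2^(1/6)*sqrt(3)*b/2) + C2*cos(2^(1/6)*sqrt(3)*b/2))*exp(-2^(1/6)*b/2)


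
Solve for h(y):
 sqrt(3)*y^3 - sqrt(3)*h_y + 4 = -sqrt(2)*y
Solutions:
 h(y) = C1 + y^4/4 + sqrt(6)*y^2/6 + 4*sqrt(3)*y/3


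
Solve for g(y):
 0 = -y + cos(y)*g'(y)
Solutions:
 g(y) = C1 + Integral(y/cos(y), y)


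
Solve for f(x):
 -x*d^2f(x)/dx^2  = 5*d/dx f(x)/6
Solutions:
 f(x) = C1 + C2*x^(1/6)


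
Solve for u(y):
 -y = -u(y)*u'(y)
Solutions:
 u(y) = -sqrt(C1 + y^2)
 u(y) = sqrt(C1 + y^2)


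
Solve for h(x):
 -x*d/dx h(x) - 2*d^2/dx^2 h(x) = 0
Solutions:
 h(x) = C1 + C2*erf(x/2)


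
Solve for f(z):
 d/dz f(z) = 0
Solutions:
 f(z) = C1


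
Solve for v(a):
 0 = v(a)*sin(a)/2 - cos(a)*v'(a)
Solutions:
 v(a) = C1/sqrt(cos(a))


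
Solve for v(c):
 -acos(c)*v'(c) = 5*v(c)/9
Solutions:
 v(c) = C1*exp(-5*Integral(1/acos(c), c)/9)


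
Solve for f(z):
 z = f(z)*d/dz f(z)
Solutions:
 f(z) = -sqrt(C1 + z^2)
 f(z) = sqrt(C1 + z^2)


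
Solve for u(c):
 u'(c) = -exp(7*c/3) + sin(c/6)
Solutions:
 u(c) = C1 - 3*exp(7*c/3)/7 - 6*cos(c/6)


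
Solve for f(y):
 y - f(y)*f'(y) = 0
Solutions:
 f(y) = -sqrt(C1 + y^2)
 f(y) = sqrt(C1 + y^2)


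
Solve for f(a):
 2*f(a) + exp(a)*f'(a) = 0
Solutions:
 f(a) = C1*exp(2*exp(-a))


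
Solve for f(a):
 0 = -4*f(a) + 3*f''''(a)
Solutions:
 f(a) = C1*exp(-sqrt(2)*3^(3/4)*a/3) + C2*exp(sqrt(2)*3^(3/4)*a/3) + C3*sin(sqrt(2)*3^(3/4)*a/3) + C4*cos(sqrt(2)*3^(3/4)*a/3)


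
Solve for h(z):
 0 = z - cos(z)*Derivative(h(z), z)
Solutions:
 h(z) = C1 + Integral(z/cos(z), z)


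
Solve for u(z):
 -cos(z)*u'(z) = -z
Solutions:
 u(z) = C1 + Integral(z/cos(z), z)


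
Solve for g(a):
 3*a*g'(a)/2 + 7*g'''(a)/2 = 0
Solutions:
 g(a) = C1 + Integral(C2*airyai(-3^(1/3)*7^(2/3)*a/7) + C3*airybi(-3^(1/3)*7^(2/3)*a/7), a)


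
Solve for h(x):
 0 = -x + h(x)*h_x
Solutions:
 h(x) = -sqrt(C1 + x^2)
 h(x) = sqrt(C1 + x^2)


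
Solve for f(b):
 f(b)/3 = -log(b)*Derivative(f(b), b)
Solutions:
 f(b) = C1*exp(-li(b)/3)


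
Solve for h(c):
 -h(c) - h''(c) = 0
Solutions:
 h(c) = C1*sin(c) + C2*cos(c)


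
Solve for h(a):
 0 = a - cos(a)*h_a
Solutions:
 h(a) = C1 + Integral(a/cos(a), a)


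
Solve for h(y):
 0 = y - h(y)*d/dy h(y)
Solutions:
 h(y) = -sqrt(C1 + y^2)
 h(y) = sqrt(C1 + y^2)


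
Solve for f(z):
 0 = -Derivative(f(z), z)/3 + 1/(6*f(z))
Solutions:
 f(z) = -sqrt(C1 + z)
 f(z) = sqrt(C1 + z)


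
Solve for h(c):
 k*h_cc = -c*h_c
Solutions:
 h(c) = C1 + C2*sqrt(k)*erf(sqrt(2)*c*sqrt(1/k)/2)


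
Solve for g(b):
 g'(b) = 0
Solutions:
 g(b) = C1


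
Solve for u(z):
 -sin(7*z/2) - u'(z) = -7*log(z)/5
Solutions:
 u(z) = C1 + 7*z*log(z)/5 - 7*z/5 + 2*cos(7*z/2)/7


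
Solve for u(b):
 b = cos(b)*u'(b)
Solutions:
 u(b) = C1 + Integral(b/cos(b), b)


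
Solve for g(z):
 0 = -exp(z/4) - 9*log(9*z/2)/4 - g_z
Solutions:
 g(z) = C1 - 9*z*log(z)/4 + 9*z*(-2*log(3) + log(2) + 1)/4 - 4*exp(z/4)
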